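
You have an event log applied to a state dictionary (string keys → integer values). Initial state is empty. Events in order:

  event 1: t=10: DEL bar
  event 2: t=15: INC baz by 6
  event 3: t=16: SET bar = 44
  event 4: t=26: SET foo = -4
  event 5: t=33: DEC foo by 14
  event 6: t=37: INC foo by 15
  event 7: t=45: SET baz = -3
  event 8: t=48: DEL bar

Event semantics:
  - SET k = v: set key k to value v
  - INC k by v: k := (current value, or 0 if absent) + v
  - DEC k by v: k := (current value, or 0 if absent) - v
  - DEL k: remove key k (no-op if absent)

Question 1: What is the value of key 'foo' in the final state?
Track key 'foo' through all 8 events:
  event 1 (t=10: DEL bar): foo unchanged
  event 2 (t=15: INC baz by 6): foo unchanged
  event 3 (t=16: SET bar = 44): foo unchanged
  event 4 (t=26: SET foo = -4): foo (absent) -> -4
  event 5 (t=33: DEC foo by 14): foo -4 -> -18
  event 6 (t=37: INC foo by 15): foo -18 -> -3
  event 7 (t=45: SET baz = -3): foo unchanged
  event 8 (t=48: DEL bar): foo unchanged
Final: foo = -3

Answer: -3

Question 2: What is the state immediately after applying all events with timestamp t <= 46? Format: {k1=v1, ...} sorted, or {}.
Answer: {bar=44, baz=-3, foo=-3}

Derivation:
Apply events with t <= 46 (7 events):
  after event 1 (t=10: DEL bar): {}
  after event 2 (t=15: INC baz by 6): {baz=6}
  after event 3 (t=16: SET bar = 44): {bar=44, baz=6}
  after event 4 (t=26: SET foo = -4): {bar=44, baz=6, foo=-4}
  after event 5 (t=33: DEC foo by 14): {bar=44, baz=6, foo=-18}
  after event 6 (t=37: INC foo by 15): {bar=44, baz=6, foo=-3}
  after event 7 (t=45: SET baz = -3): {bar=44, baz=-3, foo=-3}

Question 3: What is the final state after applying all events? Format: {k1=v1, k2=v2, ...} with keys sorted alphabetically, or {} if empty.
Answer: {baz=-3, foo=-3}

Derivation:
  after event 1 (t=10: DEL bar): {}
  after event 2 (t=15: INC baz by 6): {baz=6}
  after event 3 (t=16: SET bar = 44): {bar=44, baz=6}
  after event 4 (t=26: SET foo = -4): {bar=44, baz=6, foo=-4}
  after event 5 (t=33: DEC foo by 14): {bar=44, baz=6, foo=-18}
  after event 6 (t=37: INC foo by 15): {bar=44, baz=6, foo=-3}
  after event 7 (t=45: SET baz = -3): {bar=44, baz=-3, foo=-3}
  after event 8 (t=48: DEL bar): {baz=-3, foo=-3}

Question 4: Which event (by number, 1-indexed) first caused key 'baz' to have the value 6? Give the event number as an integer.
Answer: 2

Derivation:
Looking for first event where baz becomes 6:
  event 2: baz (absent) -> 6  <-- first match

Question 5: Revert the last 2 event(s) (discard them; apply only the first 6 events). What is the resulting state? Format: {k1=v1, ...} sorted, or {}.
Answer: {bar=44, baz=6, foo=-3}

Derivation:
Keep first 6 events (discard last 2):
  after event 1 (t=10: DEL bar): {}
  after event 2 (t=15: INC baz by 6): {baz=6}
  after event 3 (t=16: SET bar = 44): {bar=44, baz=6}
  after event 4 (t=26: SET foo = -4): {bar=44, baz=6, foo=-4}
  after event 5 (t=33: DEC foo by 14): {bar=44, baz=6, foo=-18}
  after event 6 (t=37: INC foo by 15): {bar=44, baz=6, foo=-3}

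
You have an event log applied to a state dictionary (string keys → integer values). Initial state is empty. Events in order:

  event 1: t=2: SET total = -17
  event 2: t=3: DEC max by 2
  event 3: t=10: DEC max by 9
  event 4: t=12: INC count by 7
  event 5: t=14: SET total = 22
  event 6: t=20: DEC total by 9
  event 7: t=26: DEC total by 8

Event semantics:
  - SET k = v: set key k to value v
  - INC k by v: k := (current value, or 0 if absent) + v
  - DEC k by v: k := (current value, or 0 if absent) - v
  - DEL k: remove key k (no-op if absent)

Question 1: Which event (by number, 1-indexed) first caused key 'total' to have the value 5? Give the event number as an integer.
Looking for first event where total becomes 5:
  event 1: total = -17
  event 2: total = -17
  event 3: total = -17
  event 4: total = -17
  event 5: total = 22
  event 6: total = 13
  event 7: total 13 -> 5  <-- first match

Answer: 7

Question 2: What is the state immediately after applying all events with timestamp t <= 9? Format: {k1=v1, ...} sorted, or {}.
Answer: {max=-2, total=-17}

Derivation:
Apply events with t <= 9 (2 events):
  after event 1 (t=2: SET total = -17): {total=-17}
  after event 2 (t=3: DEC max by 2): {max=-2, total=-17}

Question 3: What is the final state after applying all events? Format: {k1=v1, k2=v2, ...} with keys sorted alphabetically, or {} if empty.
  after event 1 (t=2: SET total = -17): {total=-17}
  after event 2 (t=3: DEC max by 2): {max=-2, total=-17}
  after event 3 (t=10: DEC max by 9): {max=-11, total=-17}
  after event 4 (t=12: INC count by 7): {count=7, max=-11, total=-17}
  after event 5 (t=14: SET total = 22): {count=7, max=-11, total=22}
  after event 6 (t=20: DEC total by 9): {count=7, max=-11, total=13}
  after event 7 (t=26: DEC total by 8): {count=7, max=-11, total=5}

Answer: {count=7, max=-11, total=5}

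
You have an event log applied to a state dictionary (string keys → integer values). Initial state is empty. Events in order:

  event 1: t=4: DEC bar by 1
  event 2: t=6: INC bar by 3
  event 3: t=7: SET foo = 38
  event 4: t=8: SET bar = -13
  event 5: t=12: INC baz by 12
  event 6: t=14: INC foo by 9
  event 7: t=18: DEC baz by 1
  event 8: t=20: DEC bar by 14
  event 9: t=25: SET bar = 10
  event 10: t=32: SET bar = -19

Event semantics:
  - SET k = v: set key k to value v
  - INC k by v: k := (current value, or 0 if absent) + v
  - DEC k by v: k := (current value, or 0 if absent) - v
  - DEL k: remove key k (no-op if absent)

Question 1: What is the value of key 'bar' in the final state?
Track key 'bar' through all 10 events:
  event 1 (t=4: DEC bar by 1): bar (absent) -> -1
  event 2 (t=6: INC bar by 3): bar -1 -> 2
  event 3 (t=7: SET foo = 38): bar unchanged
  event 4 (t=8: SET bar = -13): bar 2 -> -13
  event 5 (t=12: INC baz by 12): bar unchanged
  event 6 (t=14: INC foo by 9): bar unchanged
  event 7 (t=18: DEC baz by 1): bar unchanged
  event 8 (t=20: DEC bar by 14): bar -13 -> -27
  event 9 (t=25: SET bar = 10): bar -27 -> 10
  event 10 (t=32: SET bar = -19): bar 10 -> -19
Final: bar = -19

Answer: -19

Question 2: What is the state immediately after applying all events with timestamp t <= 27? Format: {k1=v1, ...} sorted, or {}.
Apply events with t <= 27 (9 events):
  after event 1 (t=4: DEC bar by 1): {bar=-1}
  after event 2 (t=6: INC bar by 3): {bar=2}
  after event 3 (t=7: SET foo = 38): {bar=2, foo=38}
  after event 4 (t=8: SET bar = -13): {bar=-13, foo=38}
  after event 5 (t=12: INC baz by 12): {bar=-13, baz=12, foo=38}
  after event 6 (t=14: INC foo by 9): {bar=-13, baz=12, foo=47}
  after event 7 (t=18: DEC baz by 1): {bar=-13, baz=11, foo=47}
  after event 8 (t=20: DEC bar by 14): {bar=-27, baz=11, foo=47}
  after event 9 (t=25: SET bar = 10): {bar=10, baz=11, foo=47}

Answer: {bar=10, baz=11, foo=47}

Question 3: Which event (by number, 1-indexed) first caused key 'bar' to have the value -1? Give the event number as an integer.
Looking for first event where bar becomes -1:
  event 1: bar (absent) -> -1  <-- first match

Answer: 1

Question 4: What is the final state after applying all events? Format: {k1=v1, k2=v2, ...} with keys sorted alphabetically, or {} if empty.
Answer: {bar=-19, baz=11, foo=47}

Derivation:
  after event 1 (t=4: DEC bar by 1): {bar=-1}
  after event 2 (t=6: INC bar by 3): {bar=2}
  after event 3 (t=7: SET foo = 38): {bar=2, foo=38}
  after event 4 (t=8: SET bar = -13): {bar=-13, foo=38}
  after event 5 (t=12: INC baz by 12): {bar=-13, baz=12, foo=38}
  after event 6 (t=14: INC foo by 9): {bar=-13, baz=12, foo=47}
  after event 7 (t=18: DEC baz by 1): {bar=-13, baz=11, foo=47}
  after event 8 (t=20: DEC bar by 14): {bar=-27, baz=11, foo=47}
  after event 9 (t=25: SET bar = 10): {bar=10, baz=11, foo=47}
  after event 10 (t=32: SET bar = -19): {bar=-19, baz=11, foo=47}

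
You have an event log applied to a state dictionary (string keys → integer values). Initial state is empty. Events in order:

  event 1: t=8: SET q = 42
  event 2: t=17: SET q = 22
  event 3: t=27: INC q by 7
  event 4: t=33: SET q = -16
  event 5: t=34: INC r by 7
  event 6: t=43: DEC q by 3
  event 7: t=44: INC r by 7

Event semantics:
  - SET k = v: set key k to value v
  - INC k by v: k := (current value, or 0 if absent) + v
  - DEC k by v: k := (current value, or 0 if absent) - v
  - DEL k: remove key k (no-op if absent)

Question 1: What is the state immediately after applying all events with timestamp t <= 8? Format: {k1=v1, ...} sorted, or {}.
Apply events with t <= 8 (1 events):
  after event 1 (t=8: SET q = 42): {q=42}

Answer: {q=42}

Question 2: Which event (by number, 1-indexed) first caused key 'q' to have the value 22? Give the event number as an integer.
Looking for first event where q becomes 22:
  event 1: q = 42
  event 2: q 42 -> 22  <-- first match

Answer: 2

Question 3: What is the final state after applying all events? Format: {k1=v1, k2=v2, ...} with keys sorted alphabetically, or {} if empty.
Answer: {q=-19, r=14}

Derivation:
  after event 1 (t=8: SET q = 42): {q=42}
  after event 2 (t=17: SET q = 22): {q=22}
  after event 3 (t=27: INC q by 7): {q=29}
  after event 4 (t=33: SET q = -16): {q=-16}
  after event 5 (t=34: INC r by 7): {q=-16, r=7}
  after event 6 (t=43: DEC q by 3): {q=-19, r=7}
  after event 7 (t=44: INC r by 7): {q=-19, r=14}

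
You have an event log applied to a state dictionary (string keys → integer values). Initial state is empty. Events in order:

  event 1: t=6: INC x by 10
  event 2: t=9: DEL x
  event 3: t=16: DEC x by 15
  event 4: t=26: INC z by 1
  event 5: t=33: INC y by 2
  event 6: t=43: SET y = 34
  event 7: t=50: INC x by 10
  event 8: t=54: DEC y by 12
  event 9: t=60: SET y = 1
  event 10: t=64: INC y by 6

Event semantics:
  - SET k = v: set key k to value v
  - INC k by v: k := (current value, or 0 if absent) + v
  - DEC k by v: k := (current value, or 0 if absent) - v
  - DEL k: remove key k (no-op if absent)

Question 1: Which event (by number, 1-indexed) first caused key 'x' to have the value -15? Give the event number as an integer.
Looking for first event where x becomes -15:
  event 1: x = 10
  event 2: x = (absent)
  event 3: x (absent) -> -15  <-- first match

Answer: 3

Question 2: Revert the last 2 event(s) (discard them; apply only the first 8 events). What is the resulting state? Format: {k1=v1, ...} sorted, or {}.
Answer: {x=-5, y=22, z=1}

Derivation:
Keep first 8 events (discard last 2):
  after event 1 (t=6: INC x by 10): {x=10}
  after event 2 (t=9: DEL x): {}
  after event 3 (t=16: DEC x by 15): {x=-15}
  after event 4 (t=26: INC z by 1): {x=-15, z=1}
  after event 5 (t=33: INC y by 2): {x=-15, y=2, z=1}
  after event 6 (t=43: SET y = 34): {x=-15, y=34, z=1}
  after event 7 (t=50: INC x by 10): {x=-5, y=34, z=1}
  after event 8 (t=54: DEC y by 12): {x=-5, y=22, z=1}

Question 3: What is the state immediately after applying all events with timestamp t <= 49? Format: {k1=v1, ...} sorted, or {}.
Answer: {x=-15, y=34, z=1}

Derivation:
Apply events with t <= 49 (6 events):
  after event 1 (t=6: INC x by 10): {x=10}
  after event 2 (t=9: DEL x): {}
  after event 3 (t=16: DEC x by 15): {x=-15}
  after event 4 (t=26: INC z by 1): {x=-15, z=1}
  after event 5 (t=33: INC y by 2): {x=-15, y=2, z=1}
  after event 6 (t=43: SET y = 34): {x=-15, y=34, z=1}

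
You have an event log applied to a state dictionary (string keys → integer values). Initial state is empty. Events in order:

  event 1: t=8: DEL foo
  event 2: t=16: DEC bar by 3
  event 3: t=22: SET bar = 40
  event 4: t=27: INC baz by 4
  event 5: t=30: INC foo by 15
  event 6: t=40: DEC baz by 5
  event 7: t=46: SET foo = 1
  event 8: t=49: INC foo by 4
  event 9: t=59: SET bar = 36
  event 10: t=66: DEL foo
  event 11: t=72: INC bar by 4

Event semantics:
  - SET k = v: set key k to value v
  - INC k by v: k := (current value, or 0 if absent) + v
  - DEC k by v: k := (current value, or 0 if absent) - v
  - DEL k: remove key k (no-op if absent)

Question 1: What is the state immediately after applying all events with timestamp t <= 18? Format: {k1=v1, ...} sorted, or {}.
Answer: {bar=-3}

Derivation:
Apply events with t <= 18 (2 events):
  after event 1 (t=8: DEL foo): {}
  after event 2 (t=16: DEC bar by 3): {bar=-3}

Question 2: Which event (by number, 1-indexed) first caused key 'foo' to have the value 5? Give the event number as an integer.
Answer: 8

Derivation:
Looking for first event where foo becomes 5:
  event 5: foo = 15
  event 6: foo = 15
  event 7: foo = 1
  event 8: foo 1 -> 5  <-- first match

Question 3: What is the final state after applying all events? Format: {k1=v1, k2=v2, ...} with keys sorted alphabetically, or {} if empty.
  after event 1 (t=8: DEL foo): {}
  after event 2 (t=16: DEC bar by 3): {bar=-3}
  after event 3 (t=22: SET bar = 40): {bar=40}
  after event 4 (t=27: INC baz by 4): {bar=40, baz=4}
  after event 5 (t=30: INC foo by 15): {bar=40, baz=4, foo=15}
  after event 6 (t=40: DEC baz by 5): {bar=40, baz=-1, foo=15}
  after event 7 (t=46: SET foo = 1): {bar=40, baz=-1, foo=1}
  after event 8 (t=49: INC foo by 4): {bar=40, baz=-1, foo=5}
  after event 9 (t=59: SET bar = 36): {bar=36, baz=-1, foo=5}
  after event 10 (t=66: DEL foo): {bar=36, baz=-1}
  after event 11 (t=72: INC bar by 4): {bar=40, baz=-1}

Answer: {bar=40, baz=-1}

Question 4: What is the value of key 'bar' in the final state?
Track key 'bar' through all 11 events:
  event 1 (t=8: DEL foo): bar unchanged
  event 2 (t=16: DEC bar by 3): bar (absent) -> -3
  event 3 (t=22: SET bar = 40): bar -3 -> 40
  event 4 (t=27: INC baz by 4): bar unchanged
  event 5 (t=30: INC foo by 15): bar unchanged
  event 6 (t=40: DEC baz by 5): bar unchanged
  event 7 (t=46: SET foo = 1): bar unchanged
  event 8 (t=49: INC foo by 4): bar unchanged
  event 9 (t=59: SET bar = 36): bar 40 -> 36
  event 10 (t=66: DEL foo): bar unchanged
  event 11 (t=72: INC bar by 4): bar 36 -> 40
Final: bar = 40

Answer: 40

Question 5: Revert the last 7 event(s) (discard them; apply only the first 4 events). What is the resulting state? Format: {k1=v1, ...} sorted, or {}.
Answer: {bar=40, baz=4}

Derivation:
Keep first 4 events (discard last 7):
  after event 1 (t=8: DEL foo): {}
  after event 2 (t=16: DEC bar by 3): {bar=-3}
  after event 3 (t=22: SET bar = 40): {bar=40}
  after event 4 (t=27: INC baz by 4): {bar=40, baz=4}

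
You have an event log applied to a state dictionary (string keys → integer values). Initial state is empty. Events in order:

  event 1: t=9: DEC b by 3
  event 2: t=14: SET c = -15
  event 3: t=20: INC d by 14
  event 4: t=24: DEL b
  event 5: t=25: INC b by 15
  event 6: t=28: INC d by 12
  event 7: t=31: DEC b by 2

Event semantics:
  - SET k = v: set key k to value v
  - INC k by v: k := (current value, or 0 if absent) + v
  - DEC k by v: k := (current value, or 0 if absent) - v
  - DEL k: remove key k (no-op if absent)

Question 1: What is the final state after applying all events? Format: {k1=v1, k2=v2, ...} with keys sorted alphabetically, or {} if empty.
  after event 1 (t=9: DEC b by 3): {b=-3}
  after event 2 (t=14: SET c = -15): {b=-3, c=-15}
  after event 3 (t=20: INC d by 14): {b=-3, c=-15, d=14}
  after event 4 (t=24: DEL b): {c=-15, d=14}
  after event 5 (t=25: INC b by 15): {b=15, c=-15, d=14}
  after event 6 (t=28: INC d by 12): {b=15, c=-15, d=26}
  after event 7 (t=31: DEC b by 2): {b=13, c=-15, d=26}

Answer: {b=13, c=-15, d=26}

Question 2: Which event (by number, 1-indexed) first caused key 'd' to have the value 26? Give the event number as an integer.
Looking for first event where d becomes 26:
  event 3: d = 14
  event 4: d = 14
  event 5: d = 14
  event 6: d 14 -> 26  <-- first match

Answer: 6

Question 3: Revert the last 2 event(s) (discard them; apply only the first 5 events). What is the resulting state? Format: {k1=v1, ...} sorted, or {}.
Answer: {b=15, c=-15, d=14}

Derivation:
Keep first 5 events (discard last 2):
  after event 1 (t=9: DEC b by 3): {b=-3}
  after event 2 (t=14: SET c = -15): {b=-3, c=-15}
  after event 3 (t=20: INC d by 14): {b=-3, c=-15, d=14}
  after event 4 (t=24: DEL b): {c=-15, d=14}
  after event 5 (t=25: INC b by 15): {b=15, c=-15, d=14}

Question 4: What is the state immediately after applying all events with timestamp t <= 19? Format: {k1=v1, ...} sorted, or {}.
Apply events with t <= 19 (2 events):
  after event 1 (t=9: DEC b by 3): {b=-3}
  after event 2 (t=14: SET c = -15): {b=-3, c=-15}

Answer: {b=-3, c=-15}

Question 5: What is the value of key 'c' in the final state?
Answer: -15

Derivation:
Track key 'c' through all 7 events:
  event 1 (t=9: DEC b by 3): c unchanged
  event 2 (t=14: SET c = -15): c (absent) -> -15
  event 3 (t=20: INC d by 14): c unchanged
  event 4 (t=24: DEL b): c unchanged
  event 5 (t=25: INC b by 15): c unchanged
  event 6 (t=28: INC d by 12): c unchanged
  event 7 (t=31: DEC b by 2): c unchanged
Final: c = -15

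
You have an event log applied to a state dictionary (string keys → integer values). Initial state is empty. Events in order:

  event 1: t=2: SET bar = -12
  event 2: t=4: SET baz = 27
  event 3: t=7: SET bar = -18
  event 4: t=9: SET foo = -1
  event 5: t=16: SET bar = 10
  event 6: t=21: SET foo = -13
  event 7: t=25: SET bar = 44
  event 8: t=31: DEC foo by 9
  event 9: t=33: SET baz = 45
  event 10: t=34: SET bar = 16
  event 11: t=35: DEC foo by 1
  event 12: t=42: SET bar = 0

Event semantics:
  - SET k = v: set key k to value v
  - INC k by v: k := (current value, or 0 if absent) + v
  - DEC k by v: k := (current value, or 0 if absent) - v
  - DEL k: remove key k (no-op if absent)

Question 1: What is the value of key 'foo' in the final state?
Track key 'foo' through all 12 events:
  event 1 (t=2: SET bar = -12): foo unchanged
  event 2 (t=4: SET baz = 27): foo unchanged
  event 3 (t=7: SET bar = -18): foo unchanged
  event 4 (t=9: SET foo = -1): foo (absent) -> -1
  event 5 (t=16: SET bar = 10): foo unchanged
  event 6 (t=21: SET foo = -13): foo -1 -> -13
  event 7 (t=25: SET bar = 44): foo unchanged
  event 8 (t=31: DEC foo by 9): foo -13 -> -22
  event 9 (t=33: SET baz = 45): foo unchanged
  event 10 (t=34: SET bar = 16): foo unchanged
  event 11 (t=35: DEC foo by 1): foo -22 -> -23
  event 12 (t=42: SET bar = 0): foo unchanged
Final: foo = -23

Answer: -23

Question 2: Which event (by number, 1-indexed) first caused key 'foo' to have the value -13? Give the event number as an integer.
Looking for first event where foo becomes -13:
  event 4: foo = -1
  event 5: foo = -1
  event 6: foo -1 -> -13  <-- first match

Answer: 6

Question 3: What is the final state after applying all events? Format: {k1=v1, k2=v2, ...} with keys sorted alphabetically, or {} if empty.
  after event 1 (t=2: SET bar = -12): {bar=-12}
  after event 2 (t=4: SET baz = 27): {bar=-12, baz=27}
  after event 3 (t=7: SET bar = -18): {bar=-18, baz=27}
  after event 4 (t=9: SET foo = -1): {bar=-18, baz=27, foo=-1}
  after event 5 (t=16: SET bar = 10): {bar=10, baz=27, foo=-1}
  after event 6 (t=21: SET foo = -13): {bar=10, baz=27, foo=-13}
  after event 7 (t=25: SET bar = 44): {bar=44, baz=27, foo=-13}
  after event 8 (t=31: DEC foo by 9): {bar=44, baz=27, foo=-22}
  after event 9 (t=33: SET baz = 45): {bar=44, baz=45, foo=-22}
  after event 10 (t=34: SET bar = 16): {bar=16, baz=45, foo=-22}
  after event 11 (t=35: DEC foo by 1): {bar=16, baz=45, foo=-23}
  after event 12 (t=42: SET bar = 0): {bar=0, baz=45, foo=-23}

Answer: {bar=0, baz=45, foo=-23}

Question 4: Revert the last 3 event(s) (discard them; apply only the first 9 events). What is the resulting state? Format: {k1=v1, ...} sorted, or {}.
Answer: {bar=44, baz=45, foo=-22}

Derivation:
Keep first 9 events (discard last 3):
  after event 1 (t=2: SET bar = -12): {bar=-12}
  after event 2 (t=4: SET baz = 27): {bar=-12, baz=27}
  after event 3 (t=7: SET bar = -18): {bar=-18, baz=27}
  after event 4 (t=9: SET foo = -1): {bar=-18, baz=27, foo=-1}
  after event 5 (t=16: SET bar = 10): {bar=10, baz=27, foo=-1}
  after event 6 (t=21: SET foo = -13): {bar=10, baz=27, foo=-13}
  after event 7 (t=25: SET bar = 44): {bar=44, baz=27, foo=-13}
  after event 8 (t=31: DEC foo by 9): {bar=44, baz=27, foo=-22}
  after event 9 (t=33: SET baz = 45): {bar=44, baz=45, foo=-22}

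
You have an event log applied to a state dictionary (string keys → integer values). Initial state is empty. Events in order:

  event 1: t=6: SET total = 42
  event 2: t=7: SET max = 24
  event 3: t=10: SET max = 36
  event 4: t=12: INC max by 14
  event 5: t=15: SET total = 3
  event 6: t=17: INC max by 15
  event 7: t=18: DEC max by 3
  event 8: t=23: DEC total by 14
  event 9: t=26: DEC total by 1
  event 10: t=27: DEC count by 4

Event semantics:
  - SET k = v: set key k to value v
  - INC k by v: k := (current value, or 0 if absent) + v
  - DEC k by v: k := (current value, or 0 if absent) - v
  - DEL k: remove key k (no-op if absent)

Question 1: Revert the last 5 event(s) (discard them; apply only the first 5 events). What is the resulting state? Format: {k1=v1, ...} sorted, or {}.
Answer: {max=50, total=3}

Derivation:
Keep first 5 events (discard last 5):
  after event 1 (t=6: SET total = 42): {total=42}
  after event 2 (t=7: SET max = 24): {max=24, total=42}
  after event 3 (t=10: SET max = 36): {max=36, total=42}
  after event 4 (t=12: INC max by 14): {max=50, total=42}
  after event 5 (t=15: SET total = 3): {max=50, total=3}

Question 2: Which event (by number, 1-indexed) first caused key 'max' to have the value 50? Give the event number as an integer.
Answer: 4

Derivation:
Looking for first event where max becomes 50:
  event 2: max = 24
  event 3: max = 36
  event 4: max 36 -> 50  <-- first match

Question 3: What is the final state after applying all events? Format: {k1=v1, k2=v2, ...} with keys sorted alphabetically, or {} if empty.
Answer: {count=-4, max=62, total=-12}

Derivation:
  after event 1 (t=6: SET total = 42): {total=42}
  after event 2 (t=7: SET max = 24): {max=24, total=42}
  after event 3 (t=10: SET max = 36): {max=36, total=42}
  after event 4 (t=12: INC max by 14): {max=50, total=42}
  after event 5 (t=15: SET total = 3): {max=50, total=3}
  after event 6 (t=17: INC max by 15): {max=65, total=3}
  after event 7 (t=18: DEC max by 3): {max=62, total=3}
  after event 8 (t=23: DEC total by 14): {max=62, total=-11}
  after event 9 (t=26: DEC total by 1): {max=62, total=-12}
  after event 10 (t=27: DEC count by 4): {count=-4, max=62, total=-12}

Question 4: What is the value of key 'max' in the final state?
Track key 'max' through all 10 events:
  event 1 (t=6: SET total = 42): max unchanged
  event 2 (t=7: SET max = 24): max (absent) -> 24
  event 3 (t=10: SET max = 36): max 24 -> 36
  event 4 (t=12: INC max by 14): max 36 -> 50
  event 5 (t=15: SET total = 3): max unchanged
  event 6 (t=17: INC max by 15): max 50 -> 65
  event 7 (t=18: DEC max by 3): max 65 -> 62
  event 8 (t=23: DEC total by 14): max unchanged
  event 9 (t=26: DEC total by 1): max unchanged
  event 10 (t=27: DEC count by 4): max unchanged
Final: max = 62

Answer: 62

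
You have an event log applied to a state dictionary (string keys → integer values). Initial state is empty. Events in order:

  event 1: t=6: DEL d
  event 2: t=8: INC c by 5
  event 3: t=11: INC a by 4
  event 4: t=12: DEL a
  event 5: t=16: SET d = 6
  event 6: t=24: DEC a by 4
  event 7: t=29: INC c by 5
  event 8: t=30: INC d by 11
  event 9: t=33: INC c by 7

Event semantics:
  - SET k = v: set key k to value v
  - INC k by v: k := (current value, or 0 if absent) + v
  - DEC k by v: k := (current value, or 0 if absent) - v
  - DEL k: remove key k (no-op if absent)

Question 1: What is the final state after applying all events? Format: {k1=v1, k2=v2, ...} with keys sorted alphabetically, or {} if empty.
  after event 1 (t=6: DEL d): {}
  after event 2 (t=8: INC c by 5): {c=5}
  after event 3 (t=11: INC a by 4): {a=4, c=5}
  after event 4 (t=12: DEL a): {c=5}
  after event 5 (t=16: SET d = 6): {c=5, d=6}
  after event 6 (t=24: DEC a by 4): {a=-4, c=5, d=6}
  after event 7 (t=29: INC c by 5): {a=-4, c=10, d=6}
  after event 8 (t=30: INC d by 11): {a=-4, c=10, d=17}
  after event 9 (t=33: INC c by 7): {a=-4, c=17, d=17}

Answer: {a=-4, c=17, d=17}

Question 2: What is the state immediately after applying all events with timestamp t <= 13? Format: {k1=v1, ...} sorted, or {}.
Apply events with t <= 13 (4 events):
  after event 1 (t=6: DEL d): {}
  after event 2 (t=8: INC c by 5): {c=5}
  after event 3 (t=11: INC a by 4): {a=4, c=5}
  after event 4 (t=12: DEL a): {c=5}

Answer: {c=5}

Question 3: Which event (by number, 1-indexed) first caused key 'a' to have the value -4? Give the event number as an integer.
Looking for first event where a becomes -4:
  event 3: a = 4
  event 4: a = (absent)
  event 6: a (absent) -> -4  <-- first match

Answer: 6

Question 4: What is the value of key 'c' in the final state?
Answer: 17

Derivation:
Track key 'c' through all 9 events:
  event 1 (t=6: DEL d): c unchanged
  event 2 (t=8: INC c by 5): c (absent) -> 5
  event 3 (t=11: INC a by 4): c unchanged
  event 4 (t=12: DEL a): c unchanged
  event 5 (t=16: SET d = 6): c unchanged
  event 6 (t=24: DEC a by 4): c unchanged
  event 7 (t=29: INC c by 5): c 5 -> 10
  event 8 (t=30: INC d by 11): c unchanged
  event 9 (t=33: INC c by 7): c 10 -> 17
Final: c = 17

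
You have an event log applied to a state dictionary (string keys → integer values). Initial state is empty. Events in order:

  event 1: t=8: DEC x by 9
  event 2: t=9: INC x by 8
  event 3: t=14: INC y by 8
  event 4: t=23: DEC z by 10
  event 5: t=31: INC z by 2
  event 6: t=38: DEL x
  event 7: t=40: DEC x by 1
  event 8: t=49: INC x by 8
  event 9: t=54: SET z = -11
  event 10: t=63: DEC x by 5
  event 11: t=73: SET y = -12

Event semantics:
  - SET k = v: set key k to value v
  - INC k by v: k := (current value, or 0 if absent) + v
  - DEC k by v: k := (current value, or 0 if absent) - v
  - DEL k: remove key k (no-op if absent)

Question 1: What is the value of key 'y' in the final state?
Answer: -12

Derivation:
Track key 'y' through all 11 events:
  event 1 (t=8: DEC x by 9): y unchanged
  event 2 (t=9: INC x by 8): y unchanged
  event 3 (t=14: INC y by 8): y (absent) -> 8
  event 4 (t=23: DEC z by 10): y unchanged
  event 5 (t=31: INC z by 2): y unchanged
  event 6 (t=38: DEL x): y unchanged
  event 7 (t=40: DEC x by 1): y unchanged
  event 8 (t=49: INC x by 8): y unchanged
  event 9 (t=54: SET z = -11): y unchanged
  event 10 (t=63: DEC x by 5): y unchanged
  event 11 (t=73: SET y = -12): y 8 -> -12
Final: y = -12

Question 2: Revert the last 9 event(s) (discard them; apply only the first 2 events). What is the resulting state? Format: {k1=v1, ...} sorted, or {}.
Answer: {x=-1}

Derivation:
Keep first 2 events (discard last 9):
  after event 1 (t=8: DEC x by 9): {x=-9}
  after event 2 (t=9: INC x by 8): {x=-1}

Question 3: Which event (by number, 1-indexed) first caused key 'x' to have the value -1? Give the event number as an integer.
Looking for first event where x becomes -1:
  event 1: x = -9
  event 2: x -9 -> -1  <-- first match

Answer: 2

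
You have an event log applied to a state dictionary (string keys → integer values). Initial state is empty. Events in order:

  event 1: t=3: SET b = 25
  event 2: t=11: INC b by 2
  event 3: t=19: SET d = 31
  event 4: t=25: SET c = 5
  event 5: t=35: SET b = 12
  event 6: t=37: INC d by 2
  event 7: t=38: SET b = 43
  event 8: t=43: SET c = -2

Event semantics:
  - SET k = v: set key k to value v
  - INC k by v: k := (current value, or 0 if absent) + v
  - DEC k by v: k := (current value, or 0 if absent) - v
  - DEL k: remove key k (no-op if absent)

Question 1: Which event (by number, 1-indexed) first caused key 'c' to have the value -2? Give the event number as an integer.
Looking for first event where c becomes -2:
  event 4: c = 5
  event 5: c = 5
  event 6: c = 5
  event 7: c = 5
  event 8: c 5 -> -2  <-- first match

Answer: 8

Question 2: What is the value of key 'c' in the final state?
Answer: -2

Derivation:
Track key 'c' through all 8 events:
  event 1 (t=3: SET b = 25): c unchanged
  event 2 (t=11: INC b by 2): c unchanged
  event 3 (t=19: SET d = 31): c unchanged
  event 4 (t=25: SET c = 5): c (absent) -> 5
  event 5 (t=35: SET b = 12): c unchanged
  event 6 (t=37: INC d by 2): c unchanged
  event 7 (t=38: SET b = 43): c unchanged
  event 8 (t=43: SET c = -2): c 5 -> -2
Final: c = -2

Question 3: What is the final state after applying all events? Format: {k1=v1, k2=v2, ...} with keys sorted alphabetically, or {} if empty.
  after event 1 (t=3: SET b = 25): {b=25}
  after event 2 (t=11: INC b by 2): {b=27}
  after event 3 (t=19: SET d = 31): {b=27, d=31}
  after event 4 (t=25: SET c = 5): {b=27, c=5, d=31}
  after event 5 (t=35: SET b = 12): {b=12, c=5, d=31}
  after event 6 (t=37: INC d by 2): {b=12, c=5, d=33}
  after event 7 (t=38: SET b = 43): {b=43, c=5, d=33}
  after event 8 (t=43: SET c = -2): {b=43, c=-2, d=33}

Answer: {b=43, c=-2, d=33}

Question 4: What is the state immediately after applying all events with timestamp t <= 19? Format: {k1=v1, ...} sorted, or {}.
Apply events with t <= 19 (3 events):
  after event 1 (t=3: SET b = 25): {b=25}
  after event 2 (t=11: INC b by 2): {b=27}
  after event 3 (t=19: SET d = 31): {b=27, d=31}

Answer: {b=27, d=31}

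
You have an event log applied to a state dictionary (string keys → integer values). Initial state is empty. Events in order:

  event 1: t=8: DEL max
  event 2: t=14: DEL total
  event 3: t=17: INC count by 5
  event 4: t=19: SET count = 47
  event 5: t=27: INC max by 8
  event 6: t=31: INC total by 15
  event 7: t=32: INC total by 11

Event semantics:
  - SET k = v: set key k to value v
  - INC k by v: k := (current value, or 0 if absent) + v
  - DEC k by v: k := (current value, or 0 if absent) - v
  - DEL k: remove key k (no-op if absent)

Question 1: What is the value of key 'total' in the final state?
Track key 'total' through all 7 events:
  event 1 (t=8: DEL max): total unchanged
  event 2 (t=14: DEL total): total (absent) -> (absent)
  event 3 (t=17: INC count by 5): total unchanged
  event 4 (t=19: SET count = 47): total unchanged
  event 5 (t=27: INC max by 8): total unchanged
  event 6 (t=31: INC total by 15): total (absent) -> 15
  event 7 (t=32: INC total by 11): total 15 -> 26
Final: total = 26

Answer: 26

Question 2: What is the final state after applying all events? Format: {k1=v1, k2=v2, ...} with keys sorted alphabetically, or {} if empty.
Answer: {count=47, max=8, total=26}

Derivation:
  after event 1 (t=8: DEL max): {}
  after event 2 (t=14: DEL total): {}
  after event 3 (t=17: INC count by 5): {count=5}
  after event 4 (t=19: SET count = 47): {count=47}
  after event 5 (t=27: INC max by 8): {count=47, max=8}
  after event 6 (t=31: INC total by 15): {count=47, max=8, total=15}
  after event 7 (t=32: INC total by 11): {count=47, max=8, total=26}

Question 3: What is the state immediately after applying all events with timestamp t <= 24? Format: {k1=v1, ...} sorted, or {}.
Apply events with t <= 24 (4 events):
  after event 1 (t=8: DEL max): {}
  after event 2 (t=14: DEL total): {}
  after event 3 (t=17: INC count by 5): {count=5}
  after event 4 (t=19: SET count = 47): {count=47}

Answer: {count=47}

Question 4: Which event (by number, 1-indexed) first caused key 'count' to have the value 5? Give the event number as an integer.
Answer: 3

Derivation:
Looking for first event where count becomes 5:
  event 3: count (absent) -> 5  <-- first match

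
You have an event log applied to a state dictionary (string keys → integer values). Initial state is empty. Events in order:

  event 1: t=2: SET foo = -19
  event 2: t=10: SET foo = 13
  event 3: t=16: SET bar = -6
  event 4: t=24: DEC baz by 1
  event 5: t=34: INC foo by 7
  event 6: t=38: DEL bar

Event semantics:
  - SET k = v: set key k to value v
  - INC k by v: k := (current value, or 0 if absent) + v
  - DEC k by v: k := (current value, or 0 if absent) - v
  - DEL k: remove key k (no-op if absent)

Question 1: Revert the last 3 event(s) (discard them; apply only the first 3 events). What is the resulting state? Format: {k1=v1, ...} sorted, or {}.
Keep first 3 events (discard last 3):
  after event 1 (t=2: SET foo = -19): {foo=-19}
  after event 2 (t=10: SET foo = 13): {foo=13}
  after event 3 (t=16: SET bar = -6): {bar=-6, foo=13}

Answer: {bar=-6, foo=13}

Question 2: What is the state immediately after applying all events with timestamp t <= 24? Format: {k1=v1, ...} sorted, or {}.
Apply events with t <= 24 (4 events):
  after event 1 (t=2: SET foo = -19): {foo=-19}
  after event 2 (t=10: SET foo = 13): {foo=13}
  after event 3 (t=16: SET bar = -6): {bar=-6, foo=13}
  after event 4 (t=24: DEC baz by 1): {bar=-6, baz=-1, foo=13}

Answer: {bar=-6, baz=-1, foo=13}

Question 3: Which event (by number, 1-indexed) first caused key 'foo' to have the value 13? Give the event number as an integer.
Answer: 2

Derivation:
Looking for first event where foo becomes 13:
  event 1: foo = -19
  event 2: foo -19 -> 13  <-- first match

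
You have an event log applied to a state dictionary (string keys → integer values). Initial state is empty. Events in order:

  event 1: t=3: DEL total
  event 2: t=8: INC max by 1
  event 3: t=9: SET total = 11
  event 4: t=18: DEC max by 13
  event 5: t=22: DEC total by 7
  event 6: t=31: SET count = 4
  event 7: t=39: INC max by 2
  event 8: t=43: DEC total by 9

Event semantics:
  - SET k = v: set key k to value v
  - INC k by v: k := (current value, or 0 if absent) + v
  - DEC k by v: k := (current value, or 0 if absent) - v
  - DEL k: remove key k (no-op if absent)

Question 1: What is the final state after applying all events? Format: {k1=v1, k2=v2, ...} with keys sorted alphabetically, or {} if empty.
  after event 1 (t=3: DEL total): {}
  after event 2 (t=8: INC max by 1): {max=1}
  after event 3 (t=9: SET total = 11): {max=1, total=11}
  after event 4 (t=18: DEC max by 13): {max=-12, total=11}
  after event 5 (t=22: DEC total by 7): {max=-12, total=4}
  after event 6 (t=31: SET count = 4): {count=4, max=-12, total=4}
  after event 7 (t=39: INC max by 2): {count=4, max=-10, total=4}
  after event 8 (t=43: DEC total by 9): {count=4, max=-10, total=-5}

Answer: {count=4, max=-10, total=-5}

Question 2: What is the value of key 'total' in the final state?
Track key 'total' through all 8 events:
  event 1 (t=3: DEL total): total (absent) -> (absent)
  event 2 (t=8: INC max by 1): total unchanged
  event 3 (t=9: SET total = 11): total (absent) -> 11
  event 4 (t=18: DEC max by 13): total unchanged
  event 5 (t=22: DEC total by 7): total 11 -> 4
  event 6 (t=31: SET count = 4): total unchanged
  event 7 (t=39: INC max by 2): total unchanged
  event 8 (t=43: DEC total by 9): total 4 -> -5
Final: total = -5

Answer: -5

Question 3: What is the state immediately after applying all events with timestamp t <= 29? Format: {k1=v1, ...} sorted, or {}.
Apply events with t <= 29 (5 events):
  after event 1 (t=3: DEL total): {}
  after event 2 (t=8: INC max by 1): {max=1}
  after event 3 (t=9: SET total = 11): {max=1, total=11}
  after event 4 (t=18: DEC max by 13): {max=-12, total=11}
  after event 5 (t=22: DEC total by 7): {max=-12, total=4}

Answer: {max=-12, total=4}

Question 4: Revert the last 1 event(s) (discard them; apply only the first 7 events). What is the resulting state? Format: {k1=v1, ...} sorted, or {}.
Answer: {count=4, max=-10, total=4}

Derivation:
Keep first 7 events (discard last 1):
  after event 1 (t=3: DEL total): {}
  after event 2 (t=8: INC max by 1): {max=1}
  after event 3 (t=9: SET total = 11): {max=1, total=11}
  after event 4 (t=18: DEC max by 13): {max=-12, total=11}
  after event 5 (t=22: DEC total by 7): {max=-12, total=4}
  after event 6 (t=31: SET count = 4): {count=4, max=-12, total=4}
  after event 7 (t=39: INC max by 2): {count=4, max=-10, total=4}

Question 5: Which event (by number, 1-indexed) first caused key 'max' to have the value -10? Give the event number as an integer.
Answer: 7

Derivation:
Looking for first event where max becomes -10:
  event 2: max = 1
  event 3: max = 1
  event 4: max = -12
  event 5: max = -12
  event 6: max = -12
  event 7: max -12 -> -10  <-- first match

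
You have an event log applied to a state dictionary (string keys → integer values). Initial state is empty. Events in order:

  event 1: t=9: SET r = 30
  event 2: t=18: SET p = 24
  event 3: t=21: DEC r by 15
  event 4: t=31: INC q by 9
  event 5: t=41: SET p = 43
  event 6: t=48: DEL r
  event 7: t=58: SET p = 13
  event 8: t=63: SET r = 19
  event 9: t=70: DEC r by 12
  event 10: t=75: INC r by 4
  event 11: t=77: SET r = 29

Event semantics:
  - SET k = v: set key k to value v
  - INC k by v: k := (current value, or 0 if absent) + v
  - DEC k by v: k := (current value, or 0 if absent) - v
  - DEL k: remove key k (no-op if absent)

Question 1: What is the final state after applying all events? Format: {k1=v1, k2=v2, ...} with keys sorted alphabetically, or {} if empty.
  after event 1 (t=9: SET r = 30): {r=30}
  after event 2 (t=18: SET p = 24): {p=24, r=30}
  after event 3 (t=21: DEC r by 15): {p=24, r=15}
  after event 4 (t=31: INC q by 9): {p=24, q=9, r=15}
  after event 5 (t=41: SET p = 43): {p=43, q=9, r=15}
  after event 6 (t=48: DEL r): {p=43, q=9}
  after event 7 (t=58: SET p = 13): {p=13, q=9}
  after event 8 (t=63: SET r = 19): {p=13, q=9, r=19}
  after event 9 (t=70: DEC r by 12): {p=13, q=9, r=7}
  after event 10 (t=75: INC r by 4): {p=13, q=9, r=11}
  after event 11 (t=77: SET r = 29): {p=13, q=9, r=29}

Answer: {p=13, q=9, r=29}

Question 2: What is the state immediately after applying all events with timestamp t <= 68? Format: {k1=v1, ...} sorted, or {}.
Apply events with t <= 68 (8 events):
  after event 1 (t=9: SET r = 30): {r=30}
  after event 2 (t=18: SET p = 24): {p=24, r=30}
  after event 3 (t=21: DEC r by 15): {p=24, r=15}
  after event 4 (t=31: INC q by 9): {p=24, q=9, r=15}
  after event 5 (t=41: SET p = 43): {p=43, q=9, r=15}
  after event 6 (t=48: DEL r): {p=43, q=9}
  after event 7 (t=58: SET p = 13): {p=13, q=9}
  after event 8 (t=63: SET r = 19): {p=13, q=9, r=19}

Answer: {p=13, q=9, r=19}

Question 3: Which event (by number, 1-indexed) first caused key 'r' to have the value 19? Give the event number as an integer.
Answer: 8

Derivation:
Looking for first event where r becomes 19:
  event 1: r = 30
  event 2: r = 30
  event 3: r = 15
  event 4: r = 15
  event 5: r = 15
  event 6: r = (absent)
  event 8: r (absent) -> 19  <-- first match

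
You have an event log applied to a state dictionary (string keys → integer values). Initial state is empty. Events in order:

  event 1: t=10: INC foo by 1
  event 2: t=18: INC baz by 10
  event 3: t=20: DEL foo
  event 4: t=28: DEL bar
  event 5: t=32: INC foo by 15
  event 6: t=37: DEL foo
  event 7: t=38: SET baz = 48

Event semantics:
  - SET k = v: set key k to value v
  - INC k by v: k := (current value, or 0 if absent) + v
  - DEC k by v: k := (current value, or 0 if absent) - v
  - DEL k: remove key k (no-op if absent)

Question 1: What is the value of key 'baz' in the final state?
Answer: 48

Derivation:
Track key 'baz' through all 7 events:
  event 1 (t=10: INC foo by 1): baz unchanged
  event 2 (t=18: INC baz by 10): baz (absent) -> 10
  event 3 (t=20: DEL foo): baz unchanged
  event 4 (t=28: DEL bar): baz unchanged
  event 5 (t=32: INC foo by 15): baz unchanged
  event 6 (t=37: DEL foo): baz unchanged
  event 7 (t=38: SET baz = 48): baz 10 -> 48
Final: baz = 48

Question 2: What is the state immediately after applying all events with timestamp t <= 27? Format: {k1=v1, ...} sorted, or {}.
Apply events with t <= 27 (3 events):
  after event 1 (t=10: INC foo by 1): {foo=1}
  after event 2 (t=18: INC baz by 10): {baz=10, foo=1}
  after event 3 (t=20: DEL foo): {baz=10}

Answer: {baz=10}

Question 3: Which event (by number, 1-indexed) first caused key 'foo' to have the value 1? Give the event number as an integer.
Looking for first event where foo becomes 1:
  event 1: foo (absent) -> 1  <-- first match

Answer: 1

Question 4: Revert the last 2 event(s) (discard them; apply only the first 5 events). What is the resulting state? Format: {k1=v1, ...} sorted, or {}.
Keep first 5 events (discard last 2):
  after event 1 (t=10: INC foo by 1): {foo=1}
  after event 2 (t=18: INC baz by 10): {baz=10, foo=1}
  after event 3 (t=20: DEL foo): {baz=10}
  after event 4 (t=28: DEL bar): {baz=10}
  after event 5 (t=32: INC foo by 15): {baz=10, foo=15}

Answer: {baz=10, foo=15}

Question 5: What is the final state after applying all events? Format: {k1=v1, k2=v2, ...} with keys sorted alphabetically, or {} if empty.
  after event 1 (t=10: INC foo by 1): {foo=1}
  after event 2 (t=18: INC baz by 10): {baz=10, foo=1}
  after event 3 (t=20: DEL foo): {baz=10}
  after event 4 (t=28: DEL bar): {baz=10}
  after event 5 (t=32: INC foo by 15): {baz=10, foo=15}
  after event 6 (t=37: DEL foo): {baz=10}
  after event 7 (t=38: SET baz = 48): {baz=48}

Answer: {baz=48}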